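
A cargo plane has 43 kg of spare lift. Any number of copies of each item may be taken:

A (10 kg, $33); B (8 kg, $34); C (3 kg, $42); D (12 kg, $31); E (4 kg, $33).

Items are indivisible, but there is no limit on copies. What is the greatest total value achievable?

Best value-per-unit is C at 42/3, and filling with it alone uses weight 14×3=42. No mix of the others beats 14×42 = 588.

$588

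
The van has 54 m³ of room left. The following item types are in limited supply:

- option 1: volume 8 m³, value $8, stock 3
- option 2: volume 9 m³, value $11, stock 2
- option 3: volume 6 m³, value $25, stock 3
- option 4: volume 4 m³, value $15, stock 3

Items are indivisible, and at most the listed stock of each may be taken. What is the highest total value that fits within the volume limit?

$144

Top feasible selections:
- 3×option 1 + 3×option 3 + 3×option 4: volume 54, value 144
- 2×option 2 + 3×option 3 + 3×option 4: volume 48, value 142
- 1×option 1 + 1×option 2 + 3×option 3 + 3×option 4: volume 47, value 139
- 2×option 1 + 3×option 3 + 3×option 4: volume 46, value 136
Best: $144.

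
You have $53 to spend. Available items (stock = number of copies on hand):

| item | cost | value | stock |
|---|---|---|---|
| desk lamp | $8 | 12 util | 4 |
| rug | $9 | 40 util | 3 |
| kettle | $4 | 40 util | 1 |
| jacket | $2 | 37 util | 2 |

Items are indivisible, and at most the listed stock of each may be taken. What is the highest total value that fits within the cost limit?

Top feasible selections:
- 2×desk lamp + 3×rug + 1×kettle + 2×jacket: cost 51, value 258
- 1×desk lamp + 3×rug + 1×kettle + 2×jacket: cost 43, value 246
- 3×rug + 1×kettle + 2×jacket: cost 35, value 234
Best: 258 util.

258 util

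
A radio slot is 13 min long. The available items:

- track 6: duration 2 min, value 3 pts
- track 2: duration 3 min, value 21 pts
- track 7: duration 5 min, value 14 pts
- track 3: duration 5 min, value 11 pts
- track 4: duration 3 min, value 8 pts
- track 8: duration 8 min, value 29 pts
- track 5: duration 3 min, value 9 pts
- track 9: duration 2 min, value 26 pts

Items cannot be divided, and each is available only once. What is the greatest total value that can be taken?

Check high-value combinations within 13 min:
- track 2+track 8+track 9: duration 3+8+2=13, value 21+29+26=76
- track 2+track 7+track 5+track 9: duration 3+5+3+2=13, value 21+14+9+26=70
- track 2+track 7+track 4+track 9: duration 3+5+3+2=13, value 21+14+8+26=69
- track 2+track 3+track 5+track 9: duration 3+5+3+2=13, value 21+11+9+26=67
Best: 76 pts.

76 pts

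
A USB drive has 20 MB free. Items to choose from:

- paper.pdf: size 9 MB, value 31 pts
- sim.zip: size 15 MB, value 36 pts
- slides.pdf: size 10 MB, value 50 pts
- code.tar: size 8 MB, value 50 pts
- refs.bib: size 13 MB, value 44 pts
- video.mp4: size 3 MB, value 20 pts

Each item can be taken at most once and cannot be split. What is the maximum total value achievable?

101 pts

Check high-value combinations within 20 MB:
- paper.pdf+code.tar+video.mp4: size 9+8+3=20, value 31+50+20=101
- slides.pdf+code.tar: size 10+8=18, value 50+50=100
- paper.pdf+code.tar: size 9+8=17, value 31+50=81
- paper.pdf+slides.pdf: size 9+10=19, value 31+50=81
Best: 101 pts.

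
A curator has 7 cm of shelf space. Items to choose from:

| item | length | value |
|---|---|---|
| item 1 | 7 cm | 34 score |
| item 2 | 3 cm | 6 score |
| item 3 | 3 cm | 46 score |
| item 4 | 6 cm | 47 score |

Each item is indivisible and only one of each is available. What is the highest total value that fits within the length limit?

Check high-value combinations within 7 cm:
- item 2+item 3: length 3+3=6, value 6+46=52
- item 4: length 6, value 47
- item 3: length 3, value 46
Best: 52 score.

52 score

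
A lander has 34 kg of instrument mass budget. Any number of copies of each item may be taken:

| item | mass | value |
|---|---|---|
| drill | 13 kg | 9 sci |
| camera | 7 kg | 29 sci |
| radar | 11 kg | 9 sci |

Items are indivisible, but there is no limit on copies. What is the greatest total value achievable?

116 sci

Best value-per-unit is camera at 29/7, and filling with it alone uses mass 4×7=28. No mix of the others beats 4×29 = 116.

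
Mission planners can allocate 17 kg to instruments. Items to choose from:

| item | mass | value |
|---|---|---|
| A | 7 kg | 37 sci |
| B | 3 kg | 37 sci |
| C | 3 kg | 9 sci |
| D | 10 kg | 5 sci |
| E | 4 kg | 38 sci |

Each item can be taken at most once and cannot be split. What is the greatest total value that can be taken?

This is a 0/1 knapsack; check combinations near the capacity.
- A+B+C+E: mass 7+3+3+4=17, value 37+37+9+38=121
- A+B+E: mass 7+3+4=14, value 37+37+38=112
- B+C+E: mass 3+3+4=10, value 37+9+38=84
- A+C+E: mass 7+3+4=14, value 37+9+38=84
- A+B+C: mass 7+3+3=13, value 37+37+9=83
Best: 121 sci.

121 sci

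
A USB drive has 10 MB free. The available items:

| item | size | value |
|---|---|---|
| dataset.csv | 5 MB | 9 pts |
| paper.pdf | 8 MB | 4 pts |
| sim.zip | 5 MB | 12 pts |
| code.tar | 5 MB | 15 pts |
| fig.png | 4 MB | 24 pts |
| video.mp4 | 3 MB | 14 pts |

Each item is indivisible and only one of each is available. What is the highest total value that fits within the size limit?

39 pts

Check high-value combinations within 10 MB:
- code.tar+fig.png: size 5+4=9, value 15+24=39
- fig.png+video.mp4: size 4+3=7, value 24+14=38
- sim.zip+fig.png: size 5+4=9, value 12+24=36
Best: 39 pts.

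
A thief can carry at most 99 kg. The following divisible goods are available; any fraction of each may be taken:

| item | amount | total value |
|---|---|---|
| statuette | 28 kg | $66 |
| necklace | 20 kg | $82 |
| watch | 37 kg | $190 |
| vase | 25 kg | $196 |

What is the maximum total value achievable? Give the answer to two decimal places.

Take in order of value per unit:
- vase (196/25 per unit): all 25 → value 196, running total 196.00
- watch (190/37 per unit): all 37 → value 190, running total 386.00
- necklace (82/20 per unit): all 20 → value 82, running total 468.00
- statuette (66/28 per unit): 17 of 28 → value 17×66/28 = 40.0714, running total 508.07
Total 508.07.

508.07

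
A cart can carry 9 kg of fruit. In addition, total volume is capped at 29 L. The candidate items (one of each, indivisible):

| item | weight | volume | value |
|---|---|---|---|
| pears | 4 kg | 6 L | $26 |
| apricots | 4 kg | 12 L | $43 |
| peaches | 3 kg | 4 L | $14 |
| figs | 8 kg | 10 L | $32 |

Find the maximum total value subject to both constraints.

Feasible sets respecting both limits:
- pears+apricots: weight 8, volume 18, value 69
- apricots+peaches: weight 7, volume 16, value 57
- apricots: weight 4, volume 12, value 43
- pears+peaches: weight 7, volume 10, value 40
Best: $69.

$69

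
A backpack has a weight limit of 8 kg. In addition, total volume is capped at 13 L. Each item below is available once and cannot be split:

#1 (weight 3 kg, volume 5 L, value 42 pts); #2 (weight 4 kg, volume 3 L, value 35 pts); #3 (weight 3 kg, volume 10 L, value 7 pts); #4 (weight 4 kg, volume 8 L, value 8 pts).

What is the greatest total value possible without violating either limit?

Feasible sets respecting both limits:
- #1+#2: weight 7, volume 8, value 77
- #1+#4: weight 7, volume 13, value 50
- #2+#4: weight 8, volume 11, value 43
Best: 77 pts.

77 pts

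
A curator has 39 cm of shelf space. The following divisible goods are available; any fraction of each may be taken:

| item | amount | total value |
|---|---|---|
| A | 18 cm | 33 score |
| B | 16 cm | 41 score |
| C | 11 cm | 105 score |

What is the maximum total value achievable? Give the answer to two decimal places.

168.00

Take in order of value per unit:
- C (105/11 per unit): all 11 → value 105, running total 105.00
- B (41/16 per unit): all 16 → value 41, running total 146.00
- A (33/18 per unit): 12 of 18 → value 12×33/18 = 22.0000, running total 168.00
Total 168.00.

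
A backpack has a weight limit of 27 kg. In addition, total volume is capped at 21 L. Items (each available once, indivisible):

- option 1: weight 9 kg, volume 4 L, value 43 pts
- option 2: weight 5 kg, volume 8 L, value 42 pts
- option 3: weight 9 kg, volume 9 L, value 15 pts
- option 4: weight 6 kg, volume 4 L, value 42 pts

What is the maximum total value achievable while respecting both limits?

Feasible sets respecting both limits:
- option 1+option 2+option 4: weight 20, volume 16, value 127
- option 1+option 2+option 3: weight 23, volume 21, value 100
- option 1+option 3+option 4: weight 24, volume 17, value 100
- option 2+option 3+option 4: weight 20, volume 21, value 99
Best: 127 pts.

127 pts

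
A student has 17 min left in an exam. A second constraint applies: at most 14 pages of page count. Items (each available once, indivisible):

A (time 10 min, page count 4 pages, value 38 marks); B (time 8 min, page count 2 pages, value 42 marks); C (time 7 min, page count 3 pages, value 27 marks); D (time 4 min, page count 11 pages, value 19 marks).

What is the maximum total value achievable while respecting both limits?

69 marks

Feasible sets respecting both limits:
- B+C: time 15, page count 5, value 69
- A+C: time 17, page count 7, value 65
- B+D: time 12, page count 13, value 61
Best: 69 marks.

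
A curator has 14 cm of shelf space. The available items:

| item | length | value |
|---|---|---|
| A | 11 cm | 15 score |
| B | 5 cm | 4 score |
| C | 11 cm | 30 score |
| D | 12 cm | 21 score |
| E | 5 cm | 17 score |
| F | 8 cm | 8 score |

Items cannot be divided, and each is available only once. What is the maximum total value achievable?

30 score

Check high-value combinations within 14 cm:
- C: length 11, value 30
- E+F: length 5+8=13, value 17+8=25
- B+E: length 5+5=10, value 4+17=21
- D: length 12, value 21
- E: length 5, value 17
Best: 30 score.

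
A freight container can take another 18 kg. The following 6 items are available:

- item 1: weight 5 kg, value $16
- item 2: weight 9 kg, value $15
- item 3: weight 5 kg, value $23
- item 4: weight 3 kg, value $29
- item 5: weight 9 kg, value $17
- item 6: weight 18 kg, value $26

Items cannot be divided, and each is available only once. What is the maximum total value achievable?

Check high-value combinations within 18 kg:
- item 3+item 4+item 5: weight 5+3+9=17, value 23+29+17=69
- item 1+item 3+item 4: weight 5+5+3=13, value 16+23+29=68
- item 2+item 3+item 4: weight 9+5+3=17, value 15+23+29=67
- item 1+item 4+item 5: weight 5+3+9=17, value 16+29+17=62
- item 1+item 2+item 4: weight 5+9+3=17, value 16+15+29=60
Best: $69.

$69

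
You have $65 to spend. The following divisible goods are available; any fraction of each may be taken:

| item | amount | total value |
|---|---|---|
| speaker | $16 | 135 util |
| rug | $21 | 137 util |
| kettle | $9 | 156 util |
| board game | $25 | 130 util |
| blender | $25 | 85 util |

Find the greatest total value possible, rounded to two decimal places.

526.80

Take in order of value per unit:
- kettle (156/9 per unit): all 9 → value 156, running total 156.00
- speaker (135/16 per unit): all 16 → value 135, running total 291.00
- rug (137/21 per unit): all 21 → value 137, running total 428.00
- board game (130/25 per unit): 19 of 25 → value 19×130/25 = 98.8000, running total 526.80
Total 526.80.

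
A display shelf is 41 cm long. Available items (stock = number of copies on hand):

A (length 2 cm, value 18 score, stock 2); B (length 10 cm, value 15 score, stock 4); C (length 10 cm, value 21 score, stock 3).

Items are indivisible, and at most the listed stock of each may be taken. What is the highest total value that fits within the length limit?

Top feasible selections:
- 2×A + 3×C: length 34, value 99
- 2×A + 1×B + 2×C: length 34, value 93
- 2×A + 2×B + 1×C: length 34, value 87
Best: 99 score.

99 score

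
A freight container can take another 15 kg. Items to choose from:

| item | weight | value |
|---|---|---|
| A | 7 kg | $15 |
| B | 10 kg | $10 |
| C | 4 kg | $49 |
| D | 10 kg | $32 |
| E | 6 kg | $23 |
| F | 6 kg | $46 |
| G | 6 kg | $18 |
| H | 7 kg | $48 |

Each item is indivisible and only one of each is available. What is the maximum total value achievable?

$97

Check high-value combinations within 15 kg:
- C+H: weight 4+7=11, value 49+48=97
- C+F: weight 4+6=10, value 49+46=95
- F+H: weight 6+7=13, value 46+48=94
- C+D: weight 4+10=14, value 49+32=81
- C+E: weight 4+6=10, value 49+23=72
Best: $97.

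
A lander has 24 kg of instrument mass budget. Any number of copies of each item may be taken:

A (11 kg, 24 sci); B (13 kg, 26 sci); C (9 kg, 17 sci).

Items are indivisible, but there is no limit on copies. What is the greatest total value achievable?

50 sci

Best value-per-unit is A at 24/11; filling with it alone gives 2×24 = 48.
Optimal mix: 1×A + 1×B → mass 24, value 50.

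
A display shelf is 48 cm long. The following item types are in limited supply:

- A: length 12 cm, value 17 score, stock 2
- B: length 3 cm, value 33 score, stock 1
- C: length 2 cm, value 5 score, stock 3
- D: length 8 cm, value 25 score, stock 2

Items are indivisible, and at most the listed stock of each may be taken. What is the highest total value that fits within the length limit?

127 score

Top feasible selections:
- 2×A + 1×B + 2×C + 2×D: length 47, value 127
- 2×A + 1×B + 1×C + 2×D: length 45, value 122
Best: 127 score.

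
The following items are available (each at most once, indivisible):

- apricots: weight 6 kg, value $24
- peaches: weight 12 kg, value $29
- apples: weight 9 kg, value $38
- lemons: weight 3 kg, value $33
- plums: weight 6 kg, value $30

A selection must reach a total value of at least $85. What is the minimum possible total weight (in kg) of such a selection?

15

Subsets with value ≥ 85, sorted by total weight:
- apricots+lemons+plums: weight 15, value 87
- apples+lemons+plums: weight 18, value 101
Minimum weight: 15 kg.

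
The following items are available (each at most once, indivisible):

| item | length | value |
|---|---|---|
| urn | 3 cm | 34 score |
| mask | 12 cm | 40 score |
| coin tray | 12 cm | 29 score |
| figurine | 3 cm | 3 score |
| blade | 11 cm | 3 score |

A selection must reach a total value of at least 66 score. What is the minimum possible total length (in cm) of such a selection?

Subsets with value ≥ 66, sorted by total length:
- urn+mask: length 15, value 74
- urn+mask+figurine: length 18, value 77
- urn+coin tray+figurine: length 18, value 66
Minimum length: 15 cm.

15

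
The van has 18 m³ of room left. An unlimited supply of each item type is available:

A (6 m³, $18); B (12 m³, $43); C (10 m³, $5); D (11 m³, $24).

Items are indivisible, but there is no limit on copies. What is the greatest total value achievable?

$61

Best value-per-unit is B at 43/12; filling with it alone gives 1×43 = 43.
Optimal mix: 1×A + 1×B → volume 18, value 61.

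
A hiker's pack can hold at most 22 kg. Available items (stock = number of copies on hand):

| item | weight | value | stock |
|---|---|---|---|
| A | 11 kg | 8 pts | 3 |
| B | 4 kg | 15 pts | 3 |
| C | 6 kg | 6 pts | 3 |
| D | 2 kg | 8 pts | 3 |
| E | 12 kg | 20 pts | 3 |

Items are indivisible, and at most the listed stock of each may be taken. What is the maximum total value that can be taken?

Best selections within weight 22 and stock limits:
- 3×B + 3×D: weight 18, value 69
- 3×B + 1×C + 2×D: weight 22, value 67
Best: 69 pts.

69 pts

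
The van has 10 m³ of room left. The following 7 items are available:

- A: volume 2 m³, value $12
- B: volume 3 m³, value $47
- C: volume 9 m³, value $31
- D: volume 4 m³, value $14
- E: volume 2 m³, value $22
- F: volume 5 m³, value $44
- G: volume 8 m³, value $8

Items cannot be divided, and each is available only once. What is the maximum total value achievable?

$113

Check high-value combinations within 10 m³:
- B+E+F: volume 3+2+5=10, value 47+22+44=113
- A+B+F: volume 2+3+5=10, value 12+47+44=103
- B+F: volume 3+5=8, value 47+44=91
- B+D+E: volume 3+4+2=9, value 47+14+22=83
Best: $113.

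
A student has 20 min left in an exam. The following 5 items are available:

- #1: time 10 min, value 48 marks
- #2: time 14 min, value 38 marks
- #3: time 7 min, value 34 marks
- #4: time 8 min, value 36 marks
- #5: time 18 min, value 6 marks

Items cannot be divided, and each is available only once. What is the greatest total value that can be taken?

84 marks

Check high-value combinations within 20 min:
- #1+#4: time 10+8=18, value 48+36=84
- #1+#3: time 10+7=17, value 48+34=82
- #3+#4: time 7+8=15, value 34+36=70
Best: 84 marks.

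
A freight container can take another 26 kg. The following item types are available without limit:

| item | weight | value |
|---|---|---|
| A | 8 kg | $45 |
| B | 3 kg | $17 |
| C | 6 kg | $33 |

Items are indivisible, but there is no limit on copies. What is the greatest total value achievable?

Best value-per-unit is B at 17/3; filling with it alone gives 8×17 = 136.
Optimal mix: 1×A + 6×B → weight 26, value 147.

$147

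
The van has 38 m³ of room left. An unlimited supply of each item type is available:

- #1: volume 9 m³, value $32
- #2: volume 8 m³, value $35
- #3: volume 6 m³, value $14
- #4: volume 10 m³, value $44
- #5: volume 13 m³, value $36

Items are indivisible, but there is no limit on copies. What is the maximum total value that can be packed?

$167

Best value-per-unit is #4 at 44/10; filling with it alone gives 3×44 = 132.
Optimal mix: 1×#2 + 3×#4 → volume 38, value 167.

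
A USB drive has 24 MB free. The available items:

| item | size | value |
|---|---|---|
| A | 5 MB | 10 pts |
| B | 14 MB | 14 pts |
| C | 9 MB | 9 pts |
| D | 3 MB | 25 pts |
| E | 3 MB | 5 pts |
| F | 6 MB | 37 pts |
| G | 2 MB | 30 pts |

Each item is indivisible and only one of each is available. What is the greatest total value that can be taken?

107 pts

Check high-value combinations within 24 MB:
- A+D+E+F+G: size 5+3+3+6+2=19, value 10+25+5+37+30=107
- C+D+E+F+G: size 9+3+3+6+2=23, value 9+25+5+37+30=106
- A+D+F+G: size 5+3+6+2=16, value 10+25+37+30=102
- C+D+F+G: size 9+3+6+2=20, value 9+25+37+30=101
- D+E+F+G: size 3+3+6+2=14, value 25+5+37+30=97
Best: 107 pts.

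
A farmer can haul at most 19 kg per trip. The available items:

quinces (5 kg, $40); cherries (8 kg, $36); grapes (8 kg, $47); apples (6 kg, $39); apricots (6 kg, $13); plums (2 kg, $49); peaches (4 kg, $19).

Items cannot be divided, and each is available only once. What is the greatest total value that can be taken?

$155

Check high-value combinations within 19 kg:
- quinces+grapes+plums+peaches: weight 5+8+2+4=19, value 40+47+49+19=155
- quinces+apples+plums+peaches: weight 5+6+2+4=17, value 40+39+49+19=147
- quinces+cherries+plums+peaches: weight 5+8+2+4=19, value 40+36+49+19=144
- quinces+apples+apricots+plums: weight 5+6+6+2=19, value 40+39+13+49=141
- quinces+grapes+plums: weight 5+8+2=15, value 40+47+49=136
Best: $155.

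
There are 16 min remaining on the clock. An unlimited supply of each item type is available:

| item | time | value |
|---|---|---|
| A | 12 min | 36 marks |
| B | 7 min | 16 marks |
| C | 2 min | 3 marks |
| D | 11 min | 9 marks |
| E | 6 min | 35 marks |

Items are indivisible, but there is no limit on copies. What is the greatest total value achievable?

76 marks

Best value-per-unit is E at 35/6; filling with it alone gives 2×35 = 70.
Optimal mix: 2×C + 2×E → time 16, value 76.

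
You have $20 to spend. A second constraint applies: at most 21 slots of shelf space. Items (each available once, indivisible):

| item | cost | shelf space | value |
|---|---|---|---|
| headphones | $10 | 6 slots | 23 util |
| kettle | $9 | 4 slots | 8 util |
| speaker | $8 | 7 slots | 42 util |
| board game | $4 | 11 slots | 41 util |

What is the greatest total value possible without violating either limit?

83 util

Feasible sets respecting both limits:
- speaker+board game: cost 12, shelf space 18, value 83
- headphones+speaker: cost 18, shelf space 13, value 65
- headphones+board game: cost 14, shelf space 17, value 64
- kettle+speaker: cost 17, shelf space 11, value 50
Best: 83 util.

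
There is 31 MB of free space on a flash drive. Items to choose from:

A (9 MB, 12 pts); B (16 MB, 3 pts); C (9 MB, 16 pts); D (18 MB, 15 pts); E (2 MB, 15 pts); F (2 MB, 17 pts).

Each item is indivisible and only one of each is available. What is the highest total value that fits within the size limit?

Check high-value combinations within 31 MB:
- C+D+E+F: size 9+18+2+2=31, value 16+15+15+17=63
- A+C+E+F: size 9+9+2+2=22, value 12+16+15+17=60
- A+D+E+F: size 9+18+2+2=31, value 12+15+15+17=59
- B+C+E+F: size 16+9+2+2=29, value 3+16+15+17=51
- C+E+F: size 9+2+2=13, value 16+15+17=48
Best: 63 pts.

63 pts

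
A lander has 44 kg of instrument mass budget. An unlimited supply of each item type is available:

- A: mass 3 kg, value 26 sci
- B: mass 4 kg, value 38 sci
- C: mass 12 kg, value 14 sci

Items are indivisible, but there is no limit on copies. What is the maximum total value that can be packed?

Best value-per-unit is B at 38/4, and filling with it alone uses mass 11×4=44. No mix of the others beats 11×38 = 418.

418 sci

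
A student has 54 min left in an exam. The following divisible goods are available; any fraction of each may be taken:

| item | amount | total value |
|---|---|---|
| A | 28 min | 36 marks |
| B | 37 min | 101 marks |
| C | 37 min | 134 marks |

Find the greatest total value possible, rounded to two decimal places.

Take in order of value per unit:
- C (134/37 per unit): all 37 → value 134, running total 134.00
- B (101/37 per unit): 17 of 37 → value 17×101/37 = 46.4054, running total 180.41
Total 180.41.

180.41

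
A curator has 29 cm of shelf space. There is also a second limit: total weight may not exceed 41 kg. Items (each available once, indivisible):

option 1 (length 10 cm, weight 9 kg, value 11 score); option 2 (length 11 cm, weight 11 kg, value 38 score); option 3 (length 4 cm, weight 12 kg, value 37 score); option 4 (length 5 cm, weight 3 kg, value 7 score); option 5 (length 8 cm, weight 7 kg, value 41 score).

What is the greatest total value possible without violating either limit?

Feasible sets respecting both limits:
- option 2+option 3+option 4+option 5: length 28, weight 33, value 123
- option 2+option 3+option 5: length 23, weight 30, value 116
- option 1+option 3+option 4+option 5: length 27, weight 31, value 96
Best: 123 score.

123 score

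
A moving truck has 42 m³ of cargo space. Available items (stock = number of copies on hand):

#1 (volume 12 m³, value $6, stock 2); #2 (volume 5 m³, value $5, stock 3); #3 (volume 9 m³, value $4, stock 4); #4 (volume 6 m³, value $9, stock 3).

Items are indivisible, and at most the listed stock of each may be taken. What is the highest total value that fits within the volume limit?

Best selections within volume 42 and stock limits:
- 3×#2 + 1×#3 + 3×#4: volume 42, value 46
- 1×#1 + 2×#2 + 3×#4: volume 40, value 43
- 3×#2 + 3×#4: volume 33, value 42
- 2×#2 + 1×#3 + 3×#4: volume 37, value 41
Best: $46.

$46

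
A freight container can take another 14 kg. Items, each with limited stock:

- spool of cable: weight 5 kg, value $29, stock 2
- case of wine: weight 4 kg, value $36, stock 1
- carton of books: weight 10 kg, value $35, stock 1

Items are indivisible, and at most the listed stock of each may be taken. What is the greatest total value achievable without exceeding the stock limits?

$94

Top feasible selections:
- 2×spool of cable + 1×case of wine: weight 14, value 94
- 1×case of wine + 1×carton of books: weight 14, value 71
Best: $94.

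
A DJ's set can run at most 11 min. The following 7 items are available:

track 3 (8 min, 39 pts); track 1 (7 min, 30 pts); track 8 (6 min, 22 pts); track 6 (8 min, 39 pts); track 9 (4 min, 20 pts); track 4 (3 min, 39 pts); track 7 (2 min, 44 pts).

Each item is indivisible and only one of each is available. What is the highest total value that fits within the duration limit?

This is a 0/1 knapsack; check combinations near the capacity.
- track 8+track 4+track 7: duration 6+3+2=11, value 22+39+44=105
- track 9+track 4+track 7: duration 4+3+2=9, value 20+39+44=103
- track 4+track 7: duration 3+2=5, value 39+44=83
- track 3+track 7: duration 8+2=10, value 39+44=83
Best: 105 pts.

105 pts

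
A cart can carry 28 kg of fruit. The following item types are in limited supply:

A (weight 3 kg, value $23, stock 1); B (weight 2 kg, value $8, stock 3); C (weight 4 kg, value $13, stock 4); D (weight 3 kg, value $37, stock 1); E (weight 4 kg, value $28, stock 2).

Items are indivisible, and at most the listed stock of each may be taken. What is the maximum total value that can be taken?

$166

Best selections within weight 28 and stock limits:
- 1×A + 3×B + 2×C + 1×D + 2×E: weight 28, value 166
- 1×A + 1×B + 3×C + 1×D + 2×E: weight 28, value 163
- 1×A + 2×B + 2×C + 1×D + 2×E: weight 26, value 158
- 1×A + 3×C + 1×D + 2×E: weight 26, value 155
Best: $166.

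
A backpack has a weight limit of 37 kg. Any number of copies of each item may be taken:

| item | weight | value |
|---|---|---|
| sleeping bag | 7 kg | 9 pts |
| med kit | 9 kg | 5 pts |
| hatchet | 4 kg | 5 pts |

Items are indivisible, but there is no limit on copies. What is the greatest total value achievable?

Best value-per-unit is sleeping bag at 9/7; filling with it alone gives 5×9 = 45.
Optimal mix: 3×sleeping bag + 4×hatchet → weight 37, value 47.

47 pts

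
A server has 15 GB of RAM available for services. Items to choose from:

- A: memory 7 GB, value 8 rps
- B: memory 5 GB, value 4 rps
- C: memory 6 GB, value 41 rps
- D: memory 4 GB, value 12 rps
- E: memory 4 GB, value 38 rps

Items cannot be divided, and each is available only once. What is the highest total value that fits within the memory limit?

This is a 0/1 knapsack; check combinations near the capacity.
- C+D+E: memory 6+4+4=14, value 41+12+38=91
- B+C+E: memory 5+6+4=15, value 4+41+38=83
- C+E: memory 6+4=10, value 41+38=79
- A+D+E: memory 7+4+4=15, value 8+12+38=58
Best: 91 rps.

91 rps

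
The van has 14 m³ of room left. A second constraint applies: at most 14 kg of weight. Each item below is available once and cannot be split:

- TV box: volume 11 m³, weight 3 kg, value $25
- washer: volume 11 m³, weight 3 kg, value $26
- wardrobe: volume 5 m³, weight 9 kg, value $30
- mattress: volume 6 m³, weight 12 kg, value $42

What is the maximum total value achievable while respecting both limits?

Feasible sets respecting both limits:
- mattress: volume 6, weight 12, value 42
- wardrobe: volume 5, weight 9, value 30
- washer: volume 11, weight 3, value 26
Best: $42.

$42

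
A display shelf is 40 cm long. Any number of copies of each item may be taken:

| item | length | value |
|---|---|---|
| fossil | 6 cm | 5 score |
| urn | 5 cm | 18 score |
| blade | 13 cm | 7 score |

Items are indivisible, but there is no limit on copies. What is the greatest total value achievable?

Best value-per-unit is urn at 18/5, and filling with it alone uses length 8×5=40. No mix of the others beats 8×18 = 144.

144 score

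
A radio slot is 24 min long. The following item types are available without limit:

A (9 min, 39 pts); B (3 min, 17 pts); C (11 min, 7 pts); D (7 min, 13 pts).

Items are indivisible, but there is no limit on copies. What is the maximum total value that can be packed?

Best value-per-unit is B at 17/3, and filling with it alone uses duration 8×3=24. No mix of the others beats 8×17 = 136.

136 pts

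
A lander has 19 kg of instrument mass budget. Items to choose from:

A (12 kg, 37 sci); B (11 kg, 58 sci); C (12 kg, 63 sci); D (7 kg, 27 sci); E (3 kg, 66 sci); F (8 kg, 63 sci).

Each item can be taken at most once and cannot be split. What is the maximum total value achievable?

Check high-value combinations within 19 kg:
- D+E+F: mass 7+3+8=18, value 27+66+63=156
- E+F: mass 3+8=11, value 66+63=129
- C+E: mass 12+3=15, value 63+66=129
- B+E: mass 11+3=14, value 58+66=124
- B+F: mass 11+8=19, value 58+63=121
Best: 156 sci.

156 sci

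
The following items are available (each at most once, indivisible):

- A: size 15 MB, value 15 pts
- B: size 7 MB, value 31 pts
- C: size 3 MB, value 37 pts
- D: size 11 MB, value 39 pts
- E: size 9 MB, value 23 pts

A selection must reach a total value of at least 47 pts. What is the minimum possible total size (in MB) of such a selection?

10

Subsets with value ≥ 47, sorted by total size:
- B+C: size 10, value 68
- C+E: size 12, value 60
Minimum size: 10 MB.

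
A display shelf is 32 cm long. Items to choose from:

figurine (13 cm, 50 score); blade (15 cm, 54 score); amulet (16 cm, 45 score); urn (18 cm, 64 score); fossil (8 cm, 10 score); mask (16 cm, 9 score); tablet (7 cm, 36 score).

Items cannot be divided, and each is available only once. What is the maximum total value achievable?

114 score

Check high-value combinations within 32 cm:
- figurine+urn: length 13+18=31, value 50+64=114
- figurine+blade: length 13+15=28, value 50+54=104
- urn+tablet: length 18+7=25, value 64+36=100
- blade+fossil+tablet: length 15+8+7=30, value 54+10+36=100
Best: 114 score.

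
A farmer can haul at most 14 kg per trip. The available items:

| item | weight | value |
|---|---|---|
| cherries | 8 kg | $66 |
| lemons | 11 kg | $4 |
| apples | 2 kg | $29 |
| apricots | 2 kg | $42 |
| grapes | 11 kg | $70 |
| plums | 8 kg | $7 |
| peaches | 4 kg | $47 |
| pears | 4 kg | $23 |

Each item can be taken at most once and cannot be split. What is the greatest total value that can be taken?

This is a 0/1 knapsack; check combinations near the capacity.
- cherries+apricots+peaches: weight 8+2+4=14, value 66+42+47=155
- cherries+apples+peaches: weight 8+2+4=14, value 66+29+47=142
- apples+apricots+peaches+pears: weight 2+2+4+4=12, value 29+42+47+23=141
- cherries+apples+apricots: weight 8+2+2=12, value 66+29+42=137
- cherries+apricots+pears: weight 8+2+4=14, value 66+42+23=131
Best: $155.

$155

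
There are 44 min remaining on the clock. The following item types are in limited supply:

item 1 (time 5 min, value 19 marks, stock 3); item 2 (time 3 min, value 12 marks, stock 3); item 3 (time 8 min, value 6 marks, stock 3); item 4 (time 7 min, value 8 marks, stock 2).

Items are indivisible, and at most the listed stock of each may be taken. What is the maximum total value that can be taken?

Top feasible selections:
- 3×item 1 + 3×item 2 + 2×item 4: time 38, value 109
- 3×item 1 + 3×item 2 + 1×item 3 + 1×item 4: time 39, value 107
- 3×item 1 + 3×item 2 + 2×item 3: time 40, value 105
- 3×item 1 + 2×item 2 + 1×item 3 + 2×item 4: time 43, value 103
Best: 109 marks.

109 marks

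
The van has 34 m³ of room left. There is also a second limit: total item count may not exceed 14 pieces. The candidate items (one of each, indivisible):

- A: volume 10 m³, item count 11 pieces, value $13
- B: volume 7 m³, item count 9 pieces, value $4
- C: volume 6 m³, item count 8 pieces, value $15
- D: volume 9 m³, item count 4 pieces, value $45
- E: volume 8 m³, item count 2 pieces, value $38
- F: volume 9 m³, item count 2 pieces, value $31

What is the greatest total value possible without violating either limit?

Feasible sets respecting both limits:
- D+E+F: volume 26, item count 8, value 114
- C+D+E: volume 23, item count 14, value 98
- C+D+F: volume 24, item count 14, value 91
- C+E+F: volume 23, item count 12, value 84
Best: $114.

$114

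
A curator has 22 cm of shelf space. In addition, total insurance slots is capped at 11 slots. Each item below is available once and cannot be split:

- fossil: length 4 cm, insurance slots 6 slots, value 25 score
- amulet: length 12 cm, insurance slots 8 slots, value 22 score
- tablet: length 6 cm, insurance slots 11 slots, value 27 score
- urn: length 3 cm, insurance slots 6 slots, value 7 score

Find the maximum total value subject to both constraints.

27 score

Feasible sets respecting both limits:
- tablet: length 6, insurance slots 11, value 27
- fossil: length 4, insurance slots 6, value 25
- amulet: length 12, insurance slots 8, value 22
Best: 27 score.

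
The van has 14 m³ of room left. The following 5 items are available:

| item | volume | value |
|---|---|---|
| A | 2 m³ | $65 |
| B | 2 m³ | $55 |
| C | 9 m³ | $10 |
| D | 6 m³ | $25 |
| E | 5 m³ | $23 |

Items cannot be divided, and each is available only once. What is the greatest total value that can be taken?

Check high-value combinations within 14 m³:
- A+B+D: volume 2+2+6=10, value 65+55+25=145
- A+B+E: volume 2+2+5=9, value 65+55+23=143
- A+B+C: volume 2+2+9=13, value 65+55+10=130
- A+B: volume 2+2=4, value 65+55=120
- A+D+E: volume 2+6+5=13, value 65+25+23=113
Best: $145.

$145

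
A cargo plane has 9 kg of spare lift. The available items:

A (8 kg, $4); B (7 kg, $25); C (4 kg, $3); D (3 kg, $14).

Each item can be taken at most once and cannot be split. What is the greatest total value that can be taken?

Check high-value combinations within 9 kg:
- B: weight 7, value 25
- C+D: weight 4+3=7, value 3+14=17
- D: weight 3, value 14
- A: weight 8, value 4
- C: weight 4, value 3
Best: $25.

$25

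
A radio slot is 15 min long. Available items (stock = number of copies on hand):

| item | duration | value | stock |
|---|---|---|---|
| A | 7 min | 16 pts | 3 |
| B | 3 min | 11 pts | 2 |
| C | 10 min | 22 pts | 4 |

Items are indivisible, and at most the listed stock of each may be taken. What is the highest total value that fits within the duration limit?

Top feasible selections:
- 1×A + 2×B: duration 13, value 38
- 1×B + 1×C: duration 13, value 33
- 2×A: duration 14, value 32
- 1×A + 1×B: duration 10, value 27
Best: 38 pts.

38 pts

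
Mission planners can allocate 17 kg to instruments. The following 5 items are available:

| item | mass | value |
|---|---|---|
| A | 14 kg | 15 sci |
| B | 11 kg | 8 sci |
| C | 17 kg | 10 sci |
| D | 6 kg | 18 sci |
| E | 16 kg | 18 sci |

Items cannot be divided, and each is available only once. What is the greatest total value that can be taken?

Check high-value combinations within 17 kg:
- B+D: mass 11+6=17, value 8+18=26
- D: mass 6, value 18
- E: mass 16, value 18
- A: mass 14, value 15
Best: 26 sci.

26 sci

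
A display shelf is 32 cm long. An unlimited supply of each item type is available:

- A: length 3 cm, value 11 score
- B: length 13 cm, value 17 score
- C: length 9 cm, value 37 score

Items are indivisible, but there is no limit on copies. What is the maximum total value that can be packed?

Best value-per-unit is C at 37/9; filling with it alone gives 3×37 = 111.
Optimal mix: 1×A + 3×C → length 30, value 122.

122 score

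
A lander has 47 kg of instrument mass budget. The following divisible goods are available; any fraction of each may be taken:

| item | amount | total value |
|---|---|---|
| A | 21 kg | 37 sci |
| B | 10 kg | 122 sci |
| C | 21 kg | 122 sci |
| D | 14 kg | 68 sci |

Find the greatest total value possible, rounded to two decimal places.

Take in order of value per unit:
- B (122/10 per unit): all 10 → value 122, running total 122.00
- C (122/21 per unit): all 21 → value 122, running total 244.00
- D (68/14 per unit): all 14 → value 68, running total 312.00
- A (37/21 per unit): 2 of 21 → value 2×37/21 = 3.5238, running total 315.52
Total 315.52.

315.52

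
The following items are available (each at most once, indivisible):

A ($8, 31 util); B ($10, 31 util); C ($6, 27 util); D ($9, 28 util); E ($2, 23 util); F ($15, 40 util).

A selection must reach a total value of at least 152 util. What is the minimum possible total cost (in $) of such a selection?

Subsets with value ≥ 152, sorted by total cost:
- A+B+C+E+F: cost 41, value 152
- A+B+D+E+F: cost 44, value 153
- A+B+C+D+F: cost 48, value 157
- A+B+C+D+E+F: cost 50, value 180
Minimum cost: 41 $.

41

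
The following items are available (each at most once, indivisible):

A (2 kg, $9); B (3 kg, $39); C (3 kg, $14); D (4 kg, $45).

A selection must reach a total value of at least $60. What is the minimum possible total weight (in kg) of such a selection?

7

Subsets with value ≥ 60, sorted by total weight:
- B+D: weight 7, value 84
- A+B+C: weight 8, value 62
Minimum weight: 7 kg.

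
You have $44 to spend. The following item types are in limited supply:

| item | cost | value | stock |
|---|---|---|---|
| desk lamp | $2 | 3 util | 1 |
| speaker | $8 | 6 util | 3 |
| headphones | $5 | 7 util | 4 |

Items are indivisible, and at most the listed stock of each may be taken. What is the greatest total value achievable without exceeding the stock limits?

Best selections within cost 44 and stock limits:
- 3×speaker + 4×headphones: cost 44, value 46
- 1×desk lamp + 2×speaker + 4×headphones: cost 38, value 43
- 1×desk lamp + 3×speaker + 3×headphones: cost 41, value 42
Best: 46 util.

46 util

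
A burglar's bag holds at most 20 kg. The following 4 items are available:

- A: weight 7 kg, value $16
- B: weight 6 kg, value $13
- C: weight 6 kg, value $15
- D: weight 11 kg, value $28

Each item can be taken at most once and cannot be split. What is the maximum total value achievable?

Check high-value combinations within 20 kg:
- A+D: weight 7+11=18, value 16+28=44
- A+B+C: weight 7+6+6=19, value 16+13+15=44
- C+D: weight 6+11=17, value 15+28=43
Best: $44.

$44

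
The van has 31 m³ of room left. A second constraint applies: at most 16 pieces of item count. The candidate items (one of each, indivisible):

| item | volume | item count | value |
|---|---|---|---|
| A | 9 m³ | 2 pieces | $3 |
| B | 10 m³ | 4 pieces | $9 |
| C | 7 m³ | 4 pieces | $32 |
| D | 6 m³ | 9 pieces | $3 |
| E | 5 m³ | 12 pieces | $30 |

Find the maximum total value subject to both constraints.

Feasible sets respecting both limits:
- C+E: volume 12, item count 16, value 62
- A+B+C: volume 26, item count 10, value 44
- B+C: volume 17, item count 8, value 41
- B+E: volume 15, item count 16, value 39
Best: $62.

$62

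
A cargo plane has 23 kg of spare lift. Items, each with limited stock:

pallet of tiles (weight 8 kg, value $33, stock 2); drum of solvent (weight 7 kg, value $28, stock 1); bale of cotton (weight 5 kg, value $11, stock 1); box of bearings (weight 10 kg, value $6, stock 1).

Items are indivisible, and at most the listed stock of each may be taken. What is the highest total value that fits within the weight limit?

$94

Top feasible selections:
- 2×pallet of tiles + 1×drum of solvent: weight 23, value 94
- 2×pallet of tiles + 1×bale of cotton: weight 21, value 77
Best: $94.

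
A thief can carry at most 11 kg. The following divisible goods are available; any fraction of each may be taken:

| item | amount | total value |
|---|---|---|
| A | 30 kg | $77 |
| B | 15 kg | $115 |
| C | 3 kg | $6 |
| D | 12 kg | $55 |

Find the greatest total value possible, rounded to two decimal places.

84.33

Take in order of value per unit:
- B (115/15 per unit): 11 of 15 → value 11×115/15 = 84.3333, running total 84.33
Total 84.33.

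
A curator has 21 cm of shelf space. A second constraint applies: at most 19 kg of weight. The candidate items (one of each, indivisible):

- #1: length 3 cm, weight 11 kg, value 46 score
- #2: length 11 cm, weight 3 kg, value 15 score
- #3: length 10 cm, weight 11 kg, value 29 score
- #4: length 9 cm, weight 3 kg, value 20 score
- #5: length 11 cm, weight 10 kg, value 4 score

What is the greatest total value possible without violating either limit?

66 score

Feasible sets respecting both limits:
- #1+#4: length 12, weight 14, value 66
- #1+#2: length 14, weight 14, value 61
- #3+#4: length 19, weight 14, value 49
- #1: length 3, weight 11, value 46
Best: 66 score.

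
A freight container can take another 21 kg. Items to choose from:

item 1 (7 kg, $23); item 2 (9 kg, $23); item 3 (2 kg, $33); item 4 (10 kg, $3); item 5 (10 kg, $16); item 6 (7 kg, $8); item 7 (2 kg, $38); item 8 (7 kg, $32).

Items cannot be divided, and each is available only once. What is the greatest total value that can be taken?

This is a 0/1 knapsack; check combinations near the capacity.
- item 1+item 3+item 7+item 8: weight 7+2+2+7=18, value 23+33+38+32=126
- item 2+item 3+item 7+item 8: weight 9+2+2+7=20, value 23+33+38+32=126
- item 3+item 5+item 7+item 8: weight 2+10+2+7=21, value 33+16+38+32=119
Best: $126.

$126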